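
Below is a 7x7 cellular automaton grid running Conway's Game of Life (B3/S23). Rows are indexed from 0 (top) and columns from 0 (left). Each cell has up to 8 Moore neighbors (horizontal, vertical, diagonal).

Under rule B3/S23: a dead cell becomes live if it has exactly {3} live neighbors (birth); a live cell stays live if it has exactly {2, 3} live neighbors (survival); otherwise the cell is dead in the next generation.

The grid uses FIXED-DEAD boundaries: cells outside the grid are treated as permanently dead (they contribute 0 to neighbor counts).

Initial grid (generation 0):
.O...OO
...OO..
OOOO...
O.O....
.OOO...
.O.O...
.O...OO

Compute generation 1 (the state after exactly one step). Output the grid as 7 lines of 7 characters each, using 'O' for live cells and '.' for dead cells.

Simulating step by step:
Generation 0 (given above): 19 live cells
Generation 1: 16 live cells
(generation 1 grid is the final answer)

Answer: ....OO.
O..OOO.
O...O..
O......
O..O...
OO.OO..
..O....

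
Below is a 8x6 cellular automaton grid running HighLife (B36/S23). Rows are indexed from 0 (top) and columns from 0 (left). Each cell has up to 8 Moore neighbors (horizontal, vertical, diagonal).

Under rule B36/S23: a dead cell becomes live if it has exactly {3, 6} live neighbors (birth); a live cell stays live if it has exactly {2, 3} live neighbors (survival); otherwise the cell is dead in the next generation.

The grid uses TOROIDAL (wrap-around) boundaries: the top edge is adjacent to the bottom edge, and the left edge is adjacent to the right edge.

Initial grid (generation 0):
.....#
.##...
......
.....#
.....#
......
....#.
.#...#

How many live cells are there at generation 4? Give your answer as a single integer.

Simulating step by step:
Generation 0 (given above): 8 live cells
Generation 1: 5 live cells
.##...
......
......
......
......
......
......
#...##
Generation 2: 7 live cells
##...#
......
......
......
......
......
.....#
##...#
Generation 3: 6 live cells
.#...#
#.....
......
......
......
......
.....#
.#..#.
Generation 4: 5 live cells
.#...#
#.....
......
......
......
......
......
....##
Population at generation 4: 5

Answer: 5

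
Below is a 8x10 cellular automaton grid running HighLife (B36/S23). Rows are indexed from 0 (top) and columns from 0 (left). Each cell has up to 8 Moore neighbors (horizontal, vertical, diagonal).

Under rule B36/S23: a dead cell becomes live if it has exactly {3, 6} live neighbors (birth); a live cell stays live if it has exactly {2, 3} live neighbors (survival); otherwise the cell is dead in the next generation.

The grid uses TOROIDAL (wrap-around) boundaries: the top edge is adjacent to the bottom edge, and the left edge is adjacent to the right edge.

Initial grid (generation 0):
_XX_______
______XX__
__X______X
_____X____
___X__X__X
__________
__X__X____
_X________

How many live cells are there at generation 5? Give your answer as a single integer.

Simulating step by step:
Generation 0 (given above): 13 live cells
Generation 1: 6 live cells
_XX_______
_XX_______
______X___
__________
__________
__________
__________
_X________
Generation 2: 5 live cells
X_________
_XX_______
__________
__________
__________
__________
__________
_XX_______
Generation 3: 3 live cells
X_________
_X________
__________
__________
__________
__________
__________
_X________
Generation 4: 2 live cells
XX________
__________
__________
__________
__________
__________
__________
__________
Generation 5: 0 live cells
__________
__________
__________
__________
__________
__________
__________
__________
Population at generation 5: 0

Answer: 0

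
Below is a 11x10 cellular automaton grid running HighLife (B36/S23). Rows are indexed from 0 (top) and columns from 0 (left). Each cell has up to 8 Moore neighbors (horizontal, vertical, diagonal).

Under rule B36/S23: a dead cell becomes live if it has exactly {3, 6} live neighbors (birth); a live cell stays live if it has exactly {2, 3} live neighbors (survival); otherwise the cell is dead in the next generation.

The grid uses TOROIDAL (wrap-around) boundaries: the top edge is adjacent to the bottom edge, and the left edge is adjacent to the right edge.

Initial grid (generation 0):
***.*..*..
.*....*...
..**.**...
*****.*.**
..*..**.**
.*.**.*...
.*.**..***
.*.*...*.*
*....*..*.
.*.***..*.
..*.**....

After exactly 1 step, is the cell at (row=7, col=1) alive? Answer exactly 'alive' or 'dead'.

Simulating step by step:
Generation 0 (given above): 49 live cells
Generation 1: 44 live cells
*.*.*.*...
*...*.**..
......*..*
*....*..*.
...*..*.*.
.*....*...
.**..***.*
.*.*..***.
**.*.****.
.***..*..*
*..*..*...

Cell (7,1) at generation 1: 1 -> alive

Answer: alive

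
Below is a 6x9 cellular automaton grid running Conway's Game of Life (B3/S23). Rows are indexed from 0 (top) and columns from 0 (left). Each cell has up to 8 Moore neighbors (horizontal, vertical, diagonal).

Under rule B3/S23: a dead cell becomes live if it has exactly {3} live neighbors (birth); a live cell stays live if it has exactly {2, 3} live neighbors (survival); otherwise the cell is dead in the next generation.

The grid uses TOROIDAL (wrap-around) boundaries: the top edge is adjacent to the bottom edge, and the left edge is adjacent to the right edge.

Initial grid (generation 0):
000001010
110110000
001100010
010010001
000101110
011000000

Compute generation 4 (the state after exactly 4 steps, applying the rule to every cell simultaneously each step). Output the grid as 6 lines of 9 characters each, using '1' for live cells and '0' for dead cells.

Simulating step by step:
Generation 0 (given above): 18 live cells
Generation 1: 23 live cells
100110000
010110101
000000001
000011001
110111110
001011010
Generation 2: 22 live cells
110000111
001111011
000100001
000100001
111000010
101000010
Generation 3: 18 live cells
000011000
011111000
100000001
010100011
101100010
001000000
Generation 4: 18 live cells
(generation 4 grid is the final answer)

Answer: 010001000
111101000
000000011
010100010
100100010
011010000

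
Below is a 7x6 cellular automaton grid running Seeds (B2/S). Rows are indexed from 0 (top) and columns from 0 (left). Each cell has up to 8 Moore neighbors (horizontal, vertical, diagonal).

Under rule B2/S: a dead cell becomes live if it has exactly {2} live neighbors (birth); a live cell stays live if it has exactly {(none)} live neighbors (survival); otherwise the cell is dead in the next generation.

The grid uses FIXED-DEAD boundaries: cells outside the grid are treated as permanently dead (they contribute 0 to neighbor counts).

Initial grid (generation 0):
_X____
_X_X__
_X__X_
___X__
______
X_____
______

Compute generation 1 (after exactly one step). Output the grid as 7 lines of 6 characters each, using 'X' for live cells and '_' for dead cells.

Answer: X_____
____X_
X_____
__X_X_
______
______
______

Derivation:
Simulating step by step:
Generation 0 (given above): 7 live cells
Generation 1: 5 live cells
(generation 1 grid is the final answer)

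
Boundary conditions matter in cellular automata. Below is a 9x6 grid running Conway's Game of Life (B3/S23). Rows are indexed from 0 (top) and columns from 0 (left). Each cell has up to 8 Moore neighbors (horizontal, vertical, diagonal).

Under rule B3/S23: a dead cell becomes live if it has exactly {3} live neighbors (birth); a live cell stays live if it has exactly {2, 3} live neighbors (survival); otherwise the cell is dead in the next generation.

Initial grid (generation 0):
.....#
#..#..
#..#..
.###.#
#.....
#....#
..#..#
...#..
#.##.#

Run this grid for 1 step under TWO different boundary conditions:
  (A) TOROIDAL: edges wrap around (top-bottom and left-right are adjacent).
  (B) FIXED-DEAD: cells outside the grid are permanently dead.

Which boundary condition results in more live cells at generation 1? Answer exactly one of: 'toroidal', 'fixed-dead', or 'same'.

Under TOROIDAL boundary, generation 1:
.###.#
#...##
#..#.#
.#####
..#.#.
##...#
#...##
##.#.#
#.##.#
Population = 31

Under FIXED-DEAD boundary, generation 1:
......
....#.
#..#..
#####.
#.#.#.
.#....
....#.
.#.#..
..###.
Population = 18

Comparison: toroidal=31, fixed-dead=18 -> toroidal

Answer: toroidal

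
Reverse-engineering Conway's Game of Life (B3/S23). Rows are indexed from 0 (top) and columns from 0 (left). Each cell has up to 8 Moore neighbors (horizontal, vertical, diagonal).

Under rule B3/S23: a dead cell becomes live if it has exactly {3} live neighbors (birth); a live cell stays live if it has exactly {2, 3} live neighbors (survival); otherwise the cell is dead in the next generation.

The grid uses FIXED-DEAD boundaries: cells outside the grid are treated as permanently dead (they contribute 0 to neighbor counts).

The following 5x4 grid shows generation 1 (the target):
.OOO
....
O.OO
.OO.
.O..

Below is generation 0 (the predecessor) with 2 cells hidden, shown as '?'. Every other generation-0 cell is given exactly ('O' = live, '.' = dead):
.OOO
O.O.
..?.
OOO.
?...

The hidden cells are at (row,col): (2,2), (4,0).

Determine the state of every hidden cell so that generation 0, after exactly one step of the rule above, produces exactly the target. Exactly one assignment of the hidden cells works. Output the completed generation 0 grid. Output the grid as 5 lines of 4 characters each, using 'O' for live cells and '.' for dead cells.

Hidden generation-0 cells (in order): (2,2), (4,0).
A hidden cell only influences target cells in its own 3x3 neighborhood. Try each of the 2^2 = 4 assignments, step the completed generation 0 forward once under B3/S23, and compare with the target:
  (2,2)=. (4,0)=. -> step gives (1,2)='O' but target has '.' -> reject
  (2,2)=. (4,0)=O -> step gives (1,2)='O' but target has '.' -> reject
  (2,2)=O (4,0)=. -> step reproduces the target at every cell -> ACCEPT
  (2,2)=O (4,0)=O -> step gives (3,0)='O' but target has '.' -> reject
Unique solution: (2,2)=live, (4,0)=dead.
Check: live-neighbor counts of every cell in the completed generation 0:
2332
1544
3633
1322
2321
Applying B3/S23 to generation 0 with these counts gives:
.OOO
....
O.OO
.OO.
.O..
which matches the target exactly.

Answer: .OOO
O.O.
..O.
OOO.
....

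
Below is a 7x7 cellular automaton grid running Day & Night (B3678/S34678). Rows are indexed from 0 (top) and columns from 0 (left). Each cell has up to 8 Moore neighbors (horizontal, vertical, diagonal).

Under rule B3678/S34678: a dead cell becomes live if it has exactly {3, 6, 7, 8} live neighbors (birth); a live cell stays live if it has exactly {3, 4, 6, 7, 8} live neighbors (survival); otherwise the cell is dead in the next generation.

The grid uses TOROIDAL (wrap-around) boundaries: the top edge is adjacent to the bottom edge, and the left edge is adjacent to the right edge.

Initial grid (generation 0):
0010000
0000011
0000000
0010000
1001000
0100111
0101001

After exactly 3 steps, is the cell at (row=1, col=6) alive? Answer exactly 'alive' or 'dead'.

Simulating step by step:
Generation 0 (given above): 13 live cells
Generation 1: 13 live cells
1000011
0000000
0000000
0000000
0110111
0001111
0000100
Generation 2: 14 live cells
0000000
0000001
0000000
0000010
1000101
1011011
1001110
Generation 3: 17 live cells
0000111
0000000
0000000
0000001
1101100
1001101
0111110

Cell (1,6) at generation 3: 0 -> dead

Answer: dead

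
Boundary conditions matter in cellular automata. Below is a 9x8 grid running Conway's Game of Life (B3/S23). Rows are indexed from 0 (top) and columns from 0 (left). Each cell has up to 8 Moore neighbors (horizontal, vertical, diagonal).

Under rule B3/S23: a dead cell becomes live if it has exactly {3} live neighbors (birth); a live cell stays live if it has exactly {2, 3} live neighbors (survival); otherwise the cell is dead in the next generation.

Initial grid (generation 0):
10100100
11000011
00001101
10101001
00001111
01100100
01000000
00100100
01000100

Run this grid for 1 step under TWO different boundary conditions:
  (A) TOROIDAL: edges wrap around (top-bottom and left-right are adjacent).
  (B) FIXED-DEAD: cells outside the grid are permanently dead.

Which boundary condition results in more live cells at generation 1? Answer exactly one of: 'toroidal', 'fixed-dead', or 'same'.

Answer: toroidal

Derivation:
Under TOROIDAL boundary, generation 1:
00100100
01001000
00011100
10000000
00101001
11101100
01000000
01100000
01101110
Population = 24

Under FIXED-DEAD boundary, generation 1:
10000010
11001001
10011101
00000001
00101001
01101100
01000000
01100000
00000000
Population = 22

Comparison: toroidal=24, fixed-dead=22 -> toroidal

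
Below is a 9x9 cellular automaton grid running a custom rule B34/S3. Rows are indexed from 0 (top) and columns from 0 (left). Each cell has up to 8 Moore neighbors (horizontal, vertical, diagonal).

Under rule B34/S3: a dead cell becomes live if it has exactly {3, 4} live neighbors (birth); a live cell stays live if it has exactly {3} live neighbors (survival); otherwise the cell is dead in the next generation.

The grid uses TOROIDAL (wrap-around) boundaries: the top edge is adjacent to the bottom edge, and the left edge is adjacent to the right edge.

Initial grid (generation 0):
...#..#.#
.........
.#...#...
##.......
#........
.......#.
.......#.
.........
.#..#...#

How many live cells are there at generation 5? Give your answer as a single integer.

Simulating step by step:
Generation 0 (given above): 13 live cells
Generation 1: 10 live cells
#......#.
.........
#........
##.......
.#......#
........#
.........
.........
#......#.
Generation 2: 7 live cells
........#
........#
.#.......
.#......#
.........
#........
.........
.........
........#
Generation 3: 6 live cells
#......#.
#........
#........
#........
#........
.........
.........
.........
.........
Generation 4: 7 live cells
........#
.#......#
.#......#
.#......#
.........
.........
.........
.........
.........
Generation 5: 5 live cells
#........
.......#.
..#....#.
#........
.........
.........
.........
.........
.........
Population at generation 5: 5

Answer: 5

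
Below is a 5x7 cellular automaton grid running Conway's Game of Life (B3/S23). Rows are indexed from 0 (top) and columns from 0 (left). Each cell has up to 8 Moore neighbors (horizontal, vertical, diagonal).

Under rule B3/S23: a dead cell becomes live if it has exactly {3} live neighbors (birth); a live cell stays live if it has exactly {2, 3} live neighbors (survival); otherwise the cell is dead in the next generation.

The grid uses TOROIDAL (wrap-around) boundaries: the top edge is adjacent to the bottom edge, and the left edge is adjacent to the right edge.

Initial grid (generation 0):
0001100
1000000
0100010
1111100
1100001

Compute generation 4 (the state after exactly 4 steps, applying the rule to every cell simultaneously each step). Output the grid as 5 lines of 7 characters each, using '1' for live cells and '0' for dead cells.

Answer: 0100010
1000111
0000000
0000000
1000001

Derivation:
Simulating step by step:
Generation 0 (given above): 13 live cells
Generation 1: 11 live cells
0100001
0000100
0001101
0001110
0000011
Generation 2: 8 live cells
1000001
1001100
0000000
0001000
1000001
Generation 3: 8 live cells
0100010
1000001
0001100
0000000
1000001
Generation 4: 8 live cells
(generation 4 grid is the final answer)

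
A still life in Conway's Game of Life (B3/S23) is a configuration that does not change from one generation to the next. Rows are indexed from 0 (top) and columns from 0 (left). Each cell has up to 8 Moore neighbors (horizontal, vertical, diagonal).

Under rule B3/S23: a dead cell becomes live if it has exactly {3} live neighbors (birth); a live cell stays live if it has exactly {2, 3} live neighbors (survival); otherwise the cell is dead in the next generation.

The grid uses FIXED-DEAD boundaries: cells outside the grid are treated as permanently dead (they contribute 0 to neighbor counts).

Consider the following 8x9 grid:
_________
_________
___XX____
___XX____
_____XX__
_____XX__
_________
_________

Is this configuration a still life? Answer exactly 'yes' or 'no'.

Compute generation 1 and compare to generation 0 (given above):
Generation 1:
_________
_________
___XX____
___X_____
______X__
_____XX__
_________
_________
Cell (3,4) differs: gen0=1 vs gen1=0 -> NOT a still life.

Answer: no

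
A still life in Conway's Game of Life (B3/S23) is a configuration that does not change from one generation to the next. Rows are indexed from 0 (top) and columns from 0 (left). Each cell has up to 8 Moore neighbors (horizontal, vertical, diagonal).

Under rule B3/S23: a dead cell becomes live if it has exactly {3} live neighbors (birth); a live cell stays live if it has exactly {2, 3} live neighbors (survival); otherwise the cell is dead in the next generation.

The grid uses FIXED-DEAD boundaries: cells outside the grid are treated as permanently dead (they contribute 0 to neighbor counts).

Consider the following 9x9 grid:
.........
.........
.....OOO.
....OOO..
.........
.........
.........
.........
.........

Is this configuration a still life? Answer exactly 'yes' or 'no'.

Answer: no

Derivation:
Compute generation 1 and compare to generation 0 (given above):
Generation 1:
.........
......O..
....O..O.
....O..O.
.....O...
.........
.........
.........
.........
Cell (1,6) differs: gen0=0 vs gen1=1 -> NOT a still life.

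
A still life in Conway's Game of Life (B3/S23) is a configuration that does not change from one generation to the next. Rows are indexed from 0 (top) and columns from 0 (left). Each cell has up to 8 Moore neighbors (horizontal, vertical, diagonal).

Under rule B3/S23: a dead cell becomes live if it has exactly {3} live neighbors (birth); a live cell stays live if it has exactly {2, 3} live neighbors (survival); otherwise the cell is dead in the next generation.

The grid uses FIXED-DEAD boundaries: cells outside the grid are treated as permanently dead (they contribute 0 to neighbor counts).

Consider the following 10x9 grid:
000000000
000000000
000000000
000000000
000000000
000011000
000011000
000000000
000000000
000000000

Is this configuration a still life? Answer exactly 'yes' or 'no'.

Answer: yes

Derivation:
Compute generation 1 and compare to generation 0 (given above):
Generation 1:
000000000
000000000
000000000
000000000
000000000
000011000
000011000
000000000
000000000
000000000
The grids are IDENTICAL -> still life.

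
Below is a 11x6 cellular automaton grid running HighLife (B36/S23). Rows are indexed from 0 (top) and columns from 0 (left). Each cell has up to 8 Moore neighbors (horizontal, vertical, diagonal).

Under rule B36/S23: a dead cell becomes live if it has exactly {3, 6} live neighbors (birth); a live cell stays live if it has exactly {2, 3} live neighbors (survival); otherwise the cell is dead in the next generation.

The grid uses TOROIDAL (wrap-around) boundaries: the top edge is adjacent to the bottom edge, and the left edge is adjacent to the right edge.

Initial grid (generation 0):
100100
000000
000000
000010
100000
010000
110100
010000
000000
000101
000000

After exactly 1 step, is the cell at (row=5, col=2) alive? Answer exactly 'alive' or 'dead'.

Simulating step by step:
Generation 0 (given above): 11 live cells
Generation 1: 8 live cells
000000
000000
000000
000000
000000
011000
110000
111000
000000
000000
000010

Cell (5,2) at generation 1: 1 -> alive

Answer: alive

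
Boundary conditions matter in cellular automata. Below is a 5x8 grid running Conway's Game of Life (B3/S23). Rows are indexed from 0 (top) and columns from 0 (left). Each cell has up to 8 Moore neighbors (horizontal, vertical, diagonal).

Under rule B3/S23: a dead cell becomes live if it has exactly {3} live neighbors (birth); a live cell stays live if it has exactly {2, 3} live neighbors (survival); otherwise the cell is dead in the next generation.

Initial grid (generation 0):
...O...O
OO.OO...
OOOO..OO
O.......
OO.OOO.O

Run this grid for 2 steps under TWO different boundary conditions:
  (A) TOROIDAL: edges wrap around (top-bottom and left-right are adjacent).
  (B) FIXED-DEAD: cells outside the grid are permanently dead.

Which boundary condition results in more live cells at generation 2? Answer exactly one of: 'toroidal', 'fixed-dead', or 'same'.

Under TOROIDAL boundary, generation 2:
O.O.....
...OO.OO
...OO...
.....OO.
O.OOO..O
Population = 15

Under FIXED-DEAD boundary, generation 2:
...OOO..
..O.....
...OO..O
...O.O..
........
Population = 9

Comparison: toroidal=15, fixed-dead=9 -> toroidal

Answer: toroidal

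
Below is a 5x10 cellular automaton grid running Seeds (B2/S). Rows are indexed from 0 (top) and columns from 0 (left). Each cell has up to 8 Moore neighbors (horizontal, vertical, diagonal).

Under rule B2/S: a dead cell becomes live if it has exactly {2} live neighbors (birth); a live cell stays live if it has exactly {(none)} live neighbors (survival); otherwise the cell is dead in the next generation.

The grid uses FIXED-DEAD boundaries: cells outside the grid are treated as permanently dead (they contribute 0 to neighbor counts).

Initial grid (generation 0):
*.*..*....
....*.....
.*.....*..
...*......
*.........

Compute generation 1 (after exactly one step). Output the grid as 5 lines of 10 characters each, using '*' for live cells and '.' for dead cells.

Simulating step by step:
Generation 0 (given above): 8 live cells
Generation 1: 14 live cells
(generation 1 grid is the final answer)

Answer: .*.**.....
*.**.**...
..***.....
***.......
..........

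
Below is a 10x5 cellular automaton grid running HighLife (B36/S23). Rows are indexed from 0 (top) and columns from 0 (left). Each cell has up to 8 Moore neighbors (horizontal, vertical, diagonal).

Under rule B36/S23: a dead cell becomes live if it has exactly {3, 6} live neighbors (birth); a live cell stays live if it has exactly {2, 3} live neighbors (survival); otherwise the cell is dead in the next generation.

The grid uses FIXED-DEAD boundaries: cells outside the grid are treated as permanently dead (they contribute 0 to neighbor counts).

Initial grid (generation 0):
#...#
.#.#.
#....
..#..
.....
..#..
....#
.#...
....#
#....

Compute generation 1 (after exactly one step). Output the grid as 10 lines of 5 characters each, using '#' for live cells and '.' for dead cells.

Simulating step by step:
Generation 0 (given above): 11 live cells
Generation 1: 4 live cells
(generation 1 grid is the final answer)

Answer: .....
##...
.##..
.....
.....
.....
.....
.....
.....
.....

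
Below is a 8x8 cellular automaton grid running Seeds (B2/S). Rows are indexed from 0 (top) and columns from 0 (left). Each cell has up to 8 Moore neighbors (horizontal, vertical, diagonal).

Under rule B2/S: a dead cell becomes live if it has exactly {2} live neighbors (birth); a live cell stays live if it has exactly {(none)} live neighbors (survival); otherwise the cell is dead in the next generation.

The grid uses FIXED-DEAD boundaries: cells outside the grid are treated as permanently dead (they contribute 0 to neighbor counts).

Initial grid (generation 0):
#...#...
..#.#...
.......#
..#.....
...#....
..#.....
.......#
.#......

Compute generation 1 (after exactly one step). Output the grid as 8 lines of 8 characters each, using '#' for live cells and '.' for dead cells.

Simulating step by step:
Generation 0 (given above): 10 live cells
Generation 1: 11 live cells
(generation 1 grid is the final answer)

Answer: .#...#..
.#...#..
.##.....
...#....
.#......
...#....
.##.....
........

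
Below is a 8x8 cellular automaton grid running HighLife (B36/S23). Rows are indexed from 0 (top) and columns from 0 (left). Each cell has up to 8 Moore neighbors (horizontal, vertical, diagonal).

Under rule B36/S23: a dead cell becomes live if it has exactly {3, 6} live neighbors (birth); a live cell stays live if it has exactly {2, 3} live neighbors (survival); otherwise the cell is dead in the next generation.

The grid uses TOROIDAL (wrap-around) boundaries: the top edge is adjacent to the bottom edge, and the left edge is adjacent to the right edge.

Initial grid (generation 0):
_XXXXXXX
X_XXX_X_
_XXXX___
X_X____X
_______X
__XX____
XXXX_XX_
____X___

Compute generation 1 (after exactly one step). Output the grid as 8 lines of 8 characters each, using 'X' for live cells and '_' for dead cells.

Simulating step by step:
Generation 0 (given above): 29 live cells
Generation 1: 28 live cells
(generation 1 grid is the final answer)

Answer: XX____XX
XX___XX_
____XX__
X_X____X
XXXX___X
X__XX_XX
_X___X__
__XX_X__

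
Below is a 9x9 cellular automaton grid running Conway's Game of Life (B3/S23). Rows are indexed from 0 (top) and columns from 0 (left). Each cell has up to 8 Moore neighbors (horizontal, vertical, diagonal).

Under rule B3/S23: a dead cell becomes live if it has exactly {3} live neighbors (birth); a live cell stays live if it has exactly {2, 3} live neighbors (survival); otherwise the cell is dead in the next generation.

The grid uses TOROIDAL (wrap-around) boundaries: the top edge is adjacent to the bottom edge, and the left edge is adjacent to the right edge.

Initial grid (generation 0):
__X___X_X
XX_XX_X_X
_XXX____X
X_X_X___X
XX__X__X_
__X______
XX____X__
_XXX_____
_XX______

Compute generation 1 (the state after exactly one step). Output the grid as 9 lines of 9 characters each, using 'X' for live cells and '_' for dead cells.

Simulating step by step:
Generation 0 (given above): 30 live cells
Generation 1: 16 live cells
(generation 1 grid is the final answer)

Answer: _____X__X
____XX__X
_____X___
____X__X_
X_X______
__X_____X
X__X_____
___X_____
X________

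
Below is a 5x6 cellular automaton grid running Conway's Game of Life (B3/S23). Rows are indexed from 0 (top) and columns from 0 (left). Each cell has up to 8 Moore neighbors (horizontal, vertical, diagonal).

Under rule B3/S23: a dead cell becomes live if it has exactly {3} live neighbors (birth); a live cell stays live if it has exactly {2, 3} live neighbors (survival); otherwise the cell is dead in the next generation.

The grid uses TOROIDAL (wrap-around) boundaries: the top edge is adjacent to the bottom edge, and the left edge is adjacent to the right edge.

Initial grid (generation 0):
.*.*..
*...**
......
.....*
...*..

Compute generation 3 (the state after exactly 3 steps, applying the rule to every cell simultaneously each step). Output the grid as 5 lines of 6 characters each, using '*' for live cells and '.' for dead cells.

Answer: *.**.*
.*...*
....**
.***..
.**.**

Derivation:
Simulating step by step:
Generation 0 (given above): 7 live cells
Generation 1: 11 live cells
*.**.*
*...**
*...*.
......
..*.*.
Generation 2: 10 live cells
*.*...
......
*...*.
...*.*
.**.**
Generation 3: 15 live cells
(generation 3 grid is the final answer)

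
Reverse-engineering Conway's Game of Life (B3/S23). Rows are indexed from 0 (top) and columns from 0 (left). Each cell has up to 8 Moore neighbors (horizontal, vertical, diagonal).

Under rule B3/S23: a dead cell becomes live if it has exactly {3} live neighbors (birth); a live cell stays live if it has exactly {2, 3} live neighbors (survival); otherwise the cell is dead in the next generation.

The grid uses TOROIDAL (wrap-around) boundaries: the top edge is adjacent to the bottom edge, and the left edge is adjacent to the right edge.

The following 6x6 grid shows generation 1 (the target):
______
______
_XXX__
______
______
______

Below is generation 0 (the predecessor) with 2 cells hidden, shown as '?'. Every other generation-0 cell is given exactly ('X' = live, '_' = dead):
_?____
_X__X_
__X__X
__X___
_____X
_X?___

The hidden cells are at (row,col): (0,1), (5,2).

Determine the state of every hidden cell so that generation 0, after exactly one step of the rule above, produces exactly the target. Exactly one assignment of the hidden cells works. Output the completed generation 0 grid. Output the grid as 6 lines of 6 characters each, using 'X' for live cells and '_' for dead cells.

Answer: ______
_X__X_
__X__X
__X___
_____X
_X____

Derivation:
Hidden generation-0 cells (in order): (0,1), (5,2).
A hidden cell only influences target cells in its own 3x3 neighborhood. Try each of the 2^2 = 4 assignments, step the completed generation 0 forward once under B3/S23, and compare with the target:
  (0,1)=_ (5,2)=_ -> step reproduces the target at every cell -> ACCEPT
  (0,1)=_ (5,2)=X -> step gives (0,1)='X' but target has '_' -> reject
  (0,1)=X (5,2)=_ -> step gives (0,0)='X' but target has '_' -> reject
  (0,1)=X (5,2)=X -> step gives (0,0)='X' but target has '_' -> reject
Unique solution: (0,1)=dead, (5,2)=dead.
Check: live-neighbor counts of every cell in the completed generation 0:
222111
212212
232321
221222
222110
201011
Applying B3/S23 to generation 0 with these counts gives:
______
______
_XXX__
______
______
______
which matches the target exactly.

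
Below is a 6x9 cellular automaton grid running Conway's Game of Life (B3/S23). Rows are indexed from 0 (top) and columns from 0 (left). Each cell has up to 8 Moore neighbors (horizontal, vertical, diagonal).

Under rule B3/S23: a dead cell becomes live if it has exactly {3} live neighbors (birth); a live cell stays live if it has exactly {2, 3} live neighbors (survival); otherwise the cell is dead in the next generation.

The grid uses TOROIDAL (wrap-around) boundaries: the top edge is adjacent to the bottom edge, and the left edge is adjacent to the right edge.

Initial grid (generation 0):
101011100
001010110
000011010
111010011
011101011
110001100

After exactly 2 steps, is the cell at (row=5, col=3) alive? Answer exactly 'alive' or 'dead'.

Simulating step by step:
Generation 0 (given above): 28 live cells
Generation 1: 12 live cells
101010001
010000011
101010000
000000000
000101000
000000000
Generation 2: 13 live cells
110000011
001000010
110000001
000110000
000000000
000110000

Cell (5,3) at generation 2: 1 -> alive

Answer: alive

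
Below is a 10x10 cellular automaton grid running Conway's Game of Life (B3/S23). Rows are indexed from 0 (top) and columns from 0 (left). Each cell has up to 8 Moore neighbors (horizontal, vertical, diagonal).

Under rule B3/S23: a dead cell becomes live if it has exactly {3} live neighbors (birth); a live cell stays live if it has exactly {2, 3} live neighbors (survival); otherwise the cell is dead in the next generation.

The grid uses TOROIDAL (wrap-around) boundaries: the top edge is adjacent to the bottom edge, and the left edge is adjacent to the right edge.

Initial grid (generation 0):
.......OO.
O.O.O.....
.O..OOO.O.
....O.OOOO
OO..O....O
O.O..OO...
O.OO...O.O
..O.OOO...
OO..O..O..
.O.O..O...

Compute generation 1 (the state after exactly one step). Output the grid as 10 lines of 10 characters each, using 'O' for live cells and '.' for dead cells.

Simulating step by step:
Generation 0 (given above): 39 live cells
Generation 1: 47 live cells
(generation 1 grid is the final answer)

Answer: .OOO...O..
.O.OO.O.OO
OO..O.O.O.
.O.OO.O...
.O.OO.....
..O.OOO.O.
O.O....O.O
..O.OOOOOO
OO..O..O..
OOO...O.O.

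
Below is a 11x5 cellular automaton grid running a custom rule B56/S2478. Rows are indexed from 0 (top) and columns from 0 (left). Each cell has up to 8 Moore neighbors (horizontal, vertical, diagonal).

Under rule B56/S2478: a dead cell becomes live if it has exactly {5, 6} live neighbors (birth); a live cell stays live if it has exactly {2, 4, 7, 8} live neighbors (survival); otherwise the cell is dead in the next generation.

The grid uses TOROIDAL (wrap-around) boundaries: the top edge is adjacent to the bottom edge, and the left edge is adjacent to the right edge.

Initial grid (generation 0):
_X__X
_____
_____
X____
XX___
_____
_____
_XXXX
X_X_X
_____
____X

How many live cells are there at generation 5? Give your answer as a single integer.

Simulating step by step:
Generation 0 (given above): 13 live cells
Generation 1: 5 live cells
_____
_____
_____
X____
XX___
_____
_____
___X_
___X_
_____
_____
Generation 2: 3 live cells
_____
_____
_____
X____
XX___
_____
_____
_____
_____
_____
_____
Generation 3: 3 live cells
_____
_____
_____
X____
XX___
_____
_____
_____
_____
_____
_____
Generation 4: 3 live cells
_____
_____
_____
X____
XX___
_____
_____
_____
_____
_____
_____
Generation 5: 3 live cells
_____
_____
_____
X____
XX___
_____
_____
_____
_____
_____
_____
Population at generation 5: 3

Answer: 3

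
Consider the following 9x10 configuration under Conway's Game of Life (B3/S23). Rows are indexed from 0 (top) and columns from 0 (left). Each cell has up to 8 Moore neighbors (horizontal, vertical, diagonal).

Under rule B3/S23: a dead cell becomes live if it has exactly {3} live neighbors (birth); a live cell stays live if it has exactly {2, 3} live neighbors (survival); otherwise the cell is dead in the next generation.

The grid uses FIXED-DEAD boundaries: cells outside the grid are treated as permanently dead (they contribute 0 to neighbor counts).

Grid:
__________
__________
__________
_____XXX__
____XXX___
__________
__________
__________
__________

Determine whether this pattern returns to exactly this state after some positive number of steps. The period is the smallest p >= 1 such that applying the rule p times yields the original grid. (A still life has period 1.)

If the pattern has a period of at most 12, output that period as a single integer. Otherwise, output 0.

Answer: 2

Derivation:
Simulating and comparing each generation to the original:
Gen 0 (original, given above): 6 live cells
Gen 1: 6 live cells, differs from original
Gen 2: 6 live cells, MATCHES original -> period = 2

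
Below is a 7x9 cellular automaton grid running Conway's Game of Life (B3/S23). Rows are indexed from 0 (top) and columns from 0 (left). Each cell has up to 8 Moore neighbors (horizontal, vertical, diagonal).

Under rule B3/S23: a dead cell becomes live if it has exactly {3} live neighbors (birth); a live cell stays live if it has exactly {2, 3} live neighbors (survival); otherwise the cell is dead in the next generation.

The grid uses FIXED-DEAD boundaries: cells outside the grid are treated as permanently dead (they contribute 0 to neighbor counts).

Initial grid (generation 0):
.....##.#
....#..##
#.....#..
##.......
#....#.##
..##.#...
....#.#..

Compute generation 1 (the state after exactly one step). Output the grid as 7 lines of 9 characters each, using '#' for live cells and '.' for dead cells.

Simulating step by step:
Generation 0 (given above): 19 live cells
Generation 1: 21 live cells
(generation 1 grid is the final answer)

Answer: .....##.#
........#
##.....#.
##....##.
#.#.#.#..
...#.#.#.
...###...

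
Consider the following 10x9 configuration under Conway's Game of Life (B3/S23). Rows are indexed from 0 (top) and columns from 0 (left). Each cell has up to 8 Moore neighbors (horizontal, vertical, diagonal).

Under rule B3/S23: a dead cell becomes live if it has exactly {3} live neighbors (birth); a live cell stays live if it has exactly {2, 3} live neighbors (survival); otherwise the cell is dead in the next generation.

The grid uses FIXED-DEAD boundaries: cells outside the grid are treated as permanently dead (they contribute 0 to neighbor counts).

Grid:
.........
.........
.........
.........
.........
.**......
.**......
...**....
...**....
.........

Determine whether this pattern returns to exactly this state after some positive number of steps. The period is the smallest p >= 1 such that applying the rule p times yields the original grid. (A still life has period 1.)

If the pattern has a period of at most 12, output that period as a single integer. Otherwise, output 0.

Answer: 2

Derivation:
Simulating and comparing each generation to the original:
Gen 0 (original, given above): 8 live cells
Gen 1: 6 live cells, differs from original
Gen 2: 8 live cells, MATCHES original -> period = 2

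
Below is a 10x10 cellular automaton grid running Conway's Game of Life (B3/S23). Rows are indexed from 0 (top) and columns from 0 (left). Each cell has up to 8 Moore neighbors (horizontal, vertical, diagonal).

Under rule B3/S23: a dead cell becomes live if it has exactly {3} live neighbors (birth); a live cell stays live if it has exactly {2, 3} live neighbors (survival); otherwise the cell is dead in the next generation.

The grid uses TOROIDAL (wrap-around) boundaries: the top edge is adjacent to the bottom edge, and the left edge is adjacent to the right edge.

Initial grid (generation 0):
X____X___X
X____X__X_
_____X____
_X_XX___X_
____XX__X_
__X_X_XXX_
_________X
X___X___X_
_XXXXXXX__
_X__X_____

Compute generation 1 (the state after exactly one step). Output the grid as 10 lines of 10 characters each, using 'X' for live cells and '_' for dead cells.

Answer: XX__XX___X
X___XXX___
_____X___X
___X______
__X___X_XX
___XX_XXXX
___X_X___X
XXX_X_XXXX
XXX___XX__
_X________

Derivation:
Simulating step by step:
Generation 0 (given above): 32 live cells
Generation 1: 39 live cells
(generation 1 grid is the final answer)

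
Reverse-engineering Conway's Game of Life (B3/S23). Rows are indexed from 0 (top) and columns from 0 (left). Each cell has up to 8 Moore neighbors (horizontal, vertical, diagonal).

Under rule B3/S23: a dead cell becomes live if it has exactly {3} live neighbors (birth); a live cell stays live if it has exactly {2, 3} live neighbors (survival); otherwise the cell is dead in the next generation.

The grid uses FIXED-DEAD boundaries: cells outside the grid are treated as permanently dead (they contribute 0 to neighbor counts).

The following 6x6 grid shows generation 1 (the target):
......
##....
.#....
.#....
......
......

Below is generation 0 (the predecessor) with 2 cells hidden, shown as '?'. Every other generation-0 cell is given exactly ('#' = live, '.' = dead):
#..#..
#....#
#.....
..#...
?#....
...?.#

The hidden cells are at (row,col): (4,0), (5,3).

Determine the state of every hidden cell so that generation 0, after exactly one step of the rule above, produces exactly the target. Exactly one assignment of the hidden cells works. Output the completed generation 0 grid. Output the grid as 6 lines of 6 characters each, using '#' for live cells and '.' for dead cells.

Answer: #..#..
#....#
#.....
..#...
.#....
.....#

Derivation:
Hidden generation-0 cells (in order): (4,0), (5,3).
A hidden cell only influences target cells in its own 3x3 neighborhood. Try each of the 2^2 = 4 assignments, step the completed generation 0 forward once under B3/S23, and compare with the target:
  (4,0)=. (5,3)=. -> step reproduces the target at every cell -> ACCEPT
  (4,0)=. (5,3)=# -> step gives (4,2)='#' but target has '.' -> reject
  (4,0)=# (5,3)=. -> step gives (3,0)='#' but target has '.' -> reject
  (4,0)=# (5,3)=# -> step gives (3,0)='#' but target has '.' -> reject
Unique solution: (4,0)=dead, (5,3)=dead.
Check: live-neighbor counts of every cell in the completed generation 0:
121021
231120
131111
231100
112111
111010
Applying B3/S23 to generation 0 with these counts gives:
......
##....
.#....
.#....
......
......
which matches the target exactly.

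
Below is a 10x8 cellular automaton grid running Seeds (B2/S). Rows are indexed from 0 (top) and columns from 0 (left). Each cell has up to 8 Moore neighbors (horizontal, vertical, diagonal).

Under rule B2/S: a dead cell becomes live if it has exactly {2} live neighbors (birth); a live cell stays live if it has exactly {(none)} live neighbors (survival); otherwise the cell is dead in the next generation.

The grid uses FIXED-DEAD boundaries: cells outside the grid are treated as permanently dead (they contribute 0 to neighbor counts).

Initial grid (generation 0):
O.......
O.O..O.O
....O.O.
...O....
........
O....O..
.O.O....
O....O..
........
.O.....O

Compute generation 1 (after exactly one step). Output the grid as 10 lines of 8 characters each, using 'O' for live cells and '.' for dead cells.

Simulating step by step:
Generation 0 (given above): 16 live cells
Generation 1: 21 live cells
(generation 1 grid is the final answer)

Answer: ......O.
...OO...
.OO....O
....OO..
....O...
.OO.O...
..O..OO.
.OO.O...
OO....O.
........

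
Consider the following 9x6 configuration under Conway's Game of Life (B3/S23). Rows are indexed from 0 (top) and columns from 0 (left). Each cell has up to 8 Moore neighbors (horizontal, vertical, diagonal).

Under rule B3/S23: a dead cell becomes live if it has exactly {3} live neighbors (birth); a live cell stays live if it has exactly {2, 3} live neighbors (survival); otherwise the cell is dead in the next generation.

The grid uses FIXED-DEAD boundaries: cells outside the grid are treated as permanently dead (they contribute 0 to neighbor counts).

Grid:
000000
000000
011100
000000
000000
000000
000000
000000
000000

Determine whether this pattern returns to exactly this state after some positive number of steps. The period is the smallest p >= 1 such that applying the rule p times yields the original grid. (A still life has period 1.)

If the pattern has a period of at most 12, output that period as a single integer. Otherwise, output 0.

Answer: 2

Derivation:
Simulating and comparing each generation to the original:
Gen 0 (original, given above): 3 live cells
Gen 1: 3 live cells, differs from original
Gen 2: 3 live cells, MATCHES original -> period = 2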